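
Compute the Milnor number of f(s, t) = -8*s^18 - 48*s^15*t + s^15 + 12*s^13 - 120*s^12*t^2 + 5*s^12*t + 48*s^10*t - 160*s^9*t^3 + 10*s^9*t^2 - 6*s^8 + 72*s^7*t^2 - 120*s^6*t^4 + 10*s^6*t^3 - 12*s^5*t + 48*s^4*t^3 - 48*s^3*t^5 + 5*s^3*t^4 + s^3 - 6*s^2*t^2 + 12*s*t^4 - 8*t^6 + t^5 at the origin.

The Hessian of f at 0 has rank 0. Corank 2; j^3 = s^3 is a perfect cube, so E-series; the 5-jet and mu = 8 give E_8.

8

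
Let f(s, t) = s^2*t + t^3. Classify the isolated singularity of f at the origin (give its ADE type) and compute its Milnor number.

Type D_{4}, Milnor number mu = 4.

The Hessian of f at 0 is [[0, 0], [0, 0]] with rank 0, so corank 2. A Groebner basis of the Jacobian ideal J(f) in C{s,t} is {t^3, s^2 + 3*t^2, s*t}; counting standard monomials gives mu = 4. Corank 2; j^3 = t*(s^2 + t^2) splits into three distinct lines over C (the quadratic factor has nonzero discriminant), so D_4.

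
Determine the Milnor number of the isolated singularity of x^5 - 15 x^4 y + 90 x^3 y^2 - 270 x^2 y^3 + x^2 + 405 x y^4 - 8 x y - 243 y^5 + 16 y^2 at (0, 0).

The Hessian of f at 0 has rank 1. Corank 1: A-series; mu = 4 gives A_4.

4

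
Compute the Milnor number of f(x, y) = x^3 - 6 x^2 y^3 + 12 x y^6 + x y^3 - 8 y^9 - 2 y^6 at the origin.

7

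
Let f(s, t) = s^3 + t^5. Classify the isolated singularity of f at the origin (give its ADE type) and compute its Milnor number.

Type E_8, Milnor number mu = 8.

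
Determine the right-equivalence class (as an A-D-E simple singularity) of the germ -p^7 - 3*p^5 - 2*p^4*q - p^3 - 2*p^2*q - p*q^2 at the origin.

The Hessian of f at 0 has rank 0. Corank 2; j^3 = -p*(p + q)^2 has shape L^2 M (L != M), so D-series; mu = 6 gives D_6.

D6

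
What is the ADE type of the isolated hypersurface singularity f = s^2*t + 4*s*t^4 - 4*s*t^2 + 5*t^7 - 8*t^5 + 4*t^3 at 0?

The Hessian of f at 0 is [[0, 0], [0, 0]] with rank 0, so corank 2. A Groebner basis of the Jacobian ideal J(f) in C{s,t} is {-2*s^2/3 + s*t^3 + 11*s*t/3 - 14*t^2/3, s*t/2 + t^4 - t^2, s^3 - 12*s*t^2 + 16*t^3, s^2*t - 4*s*t^2 + 4*t^3}; counting standard monomials gives mu = 8. Corank 2; j^3 = t*(s - 2*t)^2 has shape L^2 M (L != M), so D-series; mu = 8 gives D_8.

D_8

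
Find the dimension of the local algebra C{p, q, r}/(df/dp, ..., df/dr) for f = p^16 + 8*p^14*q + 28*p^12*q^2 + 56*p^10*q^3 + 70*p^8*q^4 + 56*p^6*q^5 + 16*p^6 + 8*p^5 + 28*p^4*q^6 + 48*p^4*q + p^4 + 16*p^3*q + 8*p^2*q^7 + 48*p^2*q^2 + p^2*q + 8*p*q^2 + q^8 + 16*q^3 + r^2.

9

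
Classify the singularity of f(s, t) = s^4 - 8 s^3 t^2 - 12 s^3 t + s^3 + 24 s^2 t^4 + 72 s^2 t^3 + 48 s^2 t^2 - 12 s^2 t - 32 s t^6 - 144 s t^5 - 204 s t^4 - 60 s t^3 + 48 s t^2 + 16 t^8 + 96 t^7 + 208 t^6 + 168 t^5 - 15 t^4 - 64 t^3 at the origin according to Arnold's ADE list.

E_6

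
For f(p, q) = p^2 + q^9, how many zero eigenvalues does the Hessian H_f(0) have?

1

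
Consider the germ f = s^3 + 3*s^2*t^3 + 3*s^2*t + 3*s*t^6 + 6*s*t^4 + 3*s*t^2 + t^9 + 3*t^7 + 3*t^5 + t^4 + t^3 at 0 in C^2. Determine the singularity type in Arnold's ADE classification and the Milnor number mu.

The Hessian of f at 0 has rank 0. Corank 2; j^3 = (s + t)^3 is a perfect cube, so E-series; the 4-jet and mu = 6 give E_6.

Type E_6, Milnor number mu = 6.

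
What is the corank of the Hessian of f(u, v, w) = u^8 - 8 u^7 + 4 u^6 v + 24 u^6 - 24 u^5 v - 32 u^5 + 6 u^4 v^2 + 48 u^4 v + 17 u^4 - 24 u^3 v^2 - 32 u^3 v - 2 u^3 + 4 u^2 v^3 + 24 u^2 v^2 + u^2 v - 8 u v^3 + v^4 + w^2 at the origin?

Hessian at 0 has rank 1.

2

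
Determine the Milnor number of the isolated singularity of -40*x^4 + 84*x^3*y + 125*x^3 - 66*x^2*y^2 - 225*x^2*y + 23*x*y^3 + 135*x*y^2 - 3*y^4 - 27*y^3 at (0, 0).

7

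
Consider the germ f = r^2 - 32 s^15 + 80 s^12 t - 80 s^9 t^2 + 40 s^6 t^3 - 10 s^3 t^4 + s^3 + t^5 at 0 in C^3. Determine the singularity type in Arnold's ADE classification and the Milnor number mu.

Type E_{8}, Milnor number mu = 8.

The Hessian of f at 0 has rank 1. Corank 2; j^3 = s^3 is a perfect cube, so E-series; the 5-jet and mu = 8 give E_8.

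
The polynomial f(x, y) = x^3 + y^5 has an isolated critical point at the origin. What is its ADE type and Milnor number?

Type E_{8}, Milnor number mu = 8.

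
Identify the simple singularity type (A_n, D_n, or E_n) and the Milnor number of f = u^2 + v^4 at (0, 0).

Type A3, Milnor number mu = 3.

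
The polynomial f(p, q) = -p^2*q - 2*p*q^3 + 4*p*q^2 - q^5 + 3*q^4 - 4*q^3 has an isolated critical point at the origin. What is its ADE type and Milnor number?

The Hessian of f at 0 has rank 0. Corank 2; j^3 = -q*(p - 2*q)^2 has shape L^2 M (L != M), so D-series; mu = 5 gives D_5.

Type D5, Milnor number mu = 5.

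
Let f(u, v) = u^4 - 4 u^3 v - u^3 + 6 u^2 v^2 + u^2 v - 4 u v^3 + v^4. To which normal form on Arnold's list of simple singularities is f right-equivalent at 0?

D_5

The Hessian of f at 0 has rank 0. Corank 2; j^3 = -u^2*(u - v) has shape L^2 M (L != M), so D-series; mu = 5 gives D_5.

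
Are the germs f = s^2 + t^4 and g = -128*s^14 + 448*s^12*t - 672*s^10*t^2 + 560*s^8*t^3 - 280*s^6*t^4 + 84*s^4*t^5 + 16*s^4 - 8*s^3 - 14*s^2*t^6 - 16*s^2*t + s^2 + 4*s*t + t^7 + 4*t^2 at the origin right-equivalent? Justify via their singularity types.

No.

The Hessian of f at 0 is [[2, 0], [0, 0]] with rank 1, so corank 1. A Groebner basis of the Jacobian ideal J(f) in C{s,t} is {t^3, s}; counting standard monomials gives mu = 3. Corank 1: A-series; mu = 3 gives A_3. The Hessian of g at 0 is [[2, 4], [4, 8]] with rank 1, so corank 1. A Groebner basis of the Jacobian ideal J(g) in C{s,t} is {7*s*t/192 + 5*s/3072 + t^4 - t^3/6 + 3*t^2/64 + 5*t/1536, s*t^2 + s*t/6 + s/192 + 2*t^3/3 + t^2/4 + t/96, s^2 - s/4 - t/2}; counting standard monomials gives mu = 6. Corank 1: A-series; mu = 6 gives A_6. f is A_3 but g is A_6, hence not right-equivalent.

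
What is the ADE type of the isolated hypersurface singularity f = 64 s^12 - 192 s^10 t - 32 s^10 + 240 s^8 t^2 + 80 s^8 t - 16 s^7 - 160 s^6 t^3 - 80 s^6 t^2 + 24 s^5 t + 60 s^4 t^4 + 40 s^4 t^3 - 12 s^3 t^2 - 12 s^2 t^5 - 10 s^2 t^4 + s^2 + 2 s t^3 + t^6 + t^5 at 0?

The Hessian of f at 0 has rank 1. Corank 1: A-series; mu = 4 gives A_4.

A_{4}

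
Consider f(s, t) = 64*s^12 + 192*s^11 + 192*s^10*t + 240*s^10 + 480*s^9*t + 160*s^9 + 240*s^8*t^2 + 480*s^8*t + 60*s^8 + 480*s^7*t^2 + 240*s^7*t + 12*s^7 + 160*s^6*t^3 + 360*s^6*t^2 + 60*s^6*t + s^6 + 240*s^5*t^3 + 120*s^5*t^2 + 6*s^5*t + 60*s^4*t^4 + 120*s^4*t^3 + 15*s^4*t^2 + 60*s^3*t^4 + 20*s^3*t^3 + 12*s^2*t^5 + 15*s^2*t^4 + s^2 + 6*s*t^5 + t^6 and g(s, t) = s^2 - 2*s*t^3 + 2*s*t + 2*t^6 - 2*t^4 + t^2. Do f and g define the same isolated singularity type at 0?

The Hessian of f at 0 is [[2, 0], [0, 0]] with rank 1, so corank 1. A Groebner basis of the Jacobian ideal J(f) in C{s,t} is {t^5, s}; counting standard monomials gives mu = 5. Corank 1: A-series; mu = 5 gives A_5. The Hessian of g at 0 is [[2, 2], [2, 2]] with rank 1, so corank 1. A Groebner basis of the Jacobian ideal J(g) in C{s,t} is {s*t^2 + s + t, -s + t^3 - t, s^2 + 2*s*t + t^2}; counting standard monomials gives mu = 5. Corank 1: A-series; mu = 5 gives A_5. Both have type A_5, hence right-equivalent.

Yes.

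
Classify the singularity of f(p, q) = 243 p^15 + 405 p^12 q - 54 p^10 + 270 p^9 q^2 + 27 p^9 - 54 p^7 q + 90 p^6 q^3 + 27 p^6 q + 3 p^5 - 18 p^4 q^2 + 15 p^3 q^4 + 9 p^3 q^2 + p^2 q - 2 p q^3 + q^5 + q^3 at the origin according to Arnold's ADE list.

D_{4}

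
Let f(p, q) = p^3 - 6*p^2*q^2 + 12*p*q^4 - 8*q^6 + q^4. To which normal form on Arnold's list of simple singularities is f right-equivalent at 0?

The Hessian of f at 0 is [[0, 0], [0, 0]] with rank 0, so corank 2. A Groebner basis of the Jacobian ideal J(f) in C{p,q} is {p^3, p^2*q, -p^2/4 + p*q^2, q^3}; counting standard monomials gives mu = 6. Corank 2; j^3 = p^3 is a perfect cube, so E-series; the 4-jet and mu = 6 give E_6.

E6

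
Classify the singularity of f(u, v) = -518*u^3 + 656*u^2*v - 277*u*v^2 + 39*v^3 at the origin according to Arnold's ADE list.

D_{4}

The Hessian of f at 0 has rank 0. Corank 2; j^3 = -(7*u - 3*v)*(74*u^2 - 62*u*v + 13*v^2) splits into three distinct lines over C (the quadratic factor has nonzero discriminant), so D_4.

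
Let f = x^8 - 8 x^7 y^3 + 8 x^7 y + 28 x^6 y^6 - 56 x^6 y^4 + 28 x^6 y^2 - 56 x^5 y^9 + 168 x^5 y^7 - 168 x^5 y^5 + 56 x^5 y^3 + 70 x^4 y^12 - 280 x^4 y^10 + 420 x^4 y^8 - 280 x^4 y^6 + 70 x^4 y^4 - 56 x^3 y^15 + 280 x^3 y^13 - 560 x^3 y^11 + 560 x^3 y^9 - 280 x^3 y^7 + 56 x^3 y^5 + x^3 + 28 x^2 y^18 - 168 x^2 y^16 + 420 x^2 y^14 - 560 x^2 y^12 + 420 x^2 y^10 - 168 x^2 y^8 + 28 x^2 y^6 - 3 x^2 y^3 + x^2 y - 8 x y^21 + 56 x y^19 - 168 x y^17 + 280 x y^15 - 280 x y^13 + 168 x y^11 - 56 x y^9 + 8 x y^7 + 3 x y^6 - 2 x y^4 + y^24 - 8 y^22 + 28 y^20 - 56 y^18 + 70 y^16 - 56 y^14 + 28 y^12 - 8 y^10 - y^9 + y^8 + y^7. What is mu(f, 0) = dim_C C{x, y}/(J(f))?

9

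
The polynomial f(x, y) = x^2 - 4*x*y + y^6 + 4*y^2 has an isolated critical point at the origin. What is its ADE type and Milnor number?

Type A_5, Milnor number mu = 5.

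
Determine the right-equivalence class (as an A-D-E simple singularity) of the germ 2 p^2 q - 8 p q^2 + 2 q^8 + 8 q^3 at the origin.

D_9

The Hessian of f at 0 is [[0, 0], [0, 0]] with rank 0, so corank 2. A Groebner basis of the Jacobian ideal J(f) in C{p,q} is {p^2/8 + q^7 - q^2/2, p^3 - 8*q^3, p*q - 2*q^2}; counting standard monomials gives mu = 9. Corank 2; j^3 = 2*q*(p - 2*q)^2 has shape L^2 M (L != M), so D-series; mu = 9 gives D_9.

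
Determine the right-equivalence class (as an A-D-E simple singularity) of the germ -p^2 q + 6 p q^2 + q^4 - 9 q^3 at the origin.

D_{5}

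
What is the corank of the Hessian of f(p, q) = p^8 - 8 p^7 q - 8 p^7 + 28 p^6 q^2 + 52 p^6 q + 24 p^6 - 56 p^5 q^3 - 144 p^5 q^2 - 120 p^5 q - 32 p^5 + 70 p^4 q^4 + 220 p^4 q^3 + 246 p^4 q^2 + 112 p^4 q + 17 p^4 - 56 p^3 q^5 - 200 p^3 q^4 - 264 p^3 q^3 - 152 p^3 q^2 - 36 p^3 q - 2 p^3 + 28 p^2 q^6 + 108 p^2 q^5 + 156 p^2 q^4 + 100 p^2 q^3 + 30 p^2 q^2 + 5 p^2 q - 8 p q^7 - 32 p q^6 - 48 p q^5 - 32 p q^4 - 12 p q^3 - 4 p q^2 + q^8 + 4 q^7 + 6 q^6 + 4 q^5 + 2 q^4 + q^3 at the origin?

2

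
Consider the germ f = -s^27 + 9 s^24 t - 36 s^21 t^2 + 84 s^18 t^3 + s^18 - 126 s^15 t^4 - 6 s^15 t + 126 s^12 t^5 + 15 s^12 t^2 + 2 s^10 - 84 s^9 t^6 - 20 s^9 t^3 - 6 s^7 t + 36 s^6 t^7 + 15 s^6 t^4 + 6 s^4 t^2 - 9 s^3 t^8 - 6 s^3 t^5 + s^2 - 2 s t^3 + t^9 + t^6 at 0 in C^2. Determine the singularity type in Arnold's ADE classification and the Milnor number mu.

The Hessian of f at 0 has rank 1. Corank 1: A-series; mu = 8 gives A_8.

Type A8, Milnor number mu = 8.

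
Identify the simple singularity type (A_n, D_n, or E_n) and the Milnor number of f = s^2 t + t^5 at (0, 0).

The Hessian of f at 0 is [[0, 0], [0, 0]] with rank 0, so corank 2. A Groebner basis of the Jacobian ideal J(f) in C{s,t} is {s^2/5 + t^4, s^3, s*t}; counting standard monomials gives mu = 6. Corank 2; j^3 = s^2*t has shape L^2 M (L != M), so D-series; mu = 6 gives D_6.

Type D_6, Milnor number mu = 6.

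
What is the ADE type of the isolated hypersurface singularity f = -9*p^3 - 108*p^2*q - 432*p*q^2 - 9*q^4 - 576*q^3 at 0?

The Hessian of f at 0 has rank 0. Corank 2; j^3 = -9*(p + 4*q)^3 is a perfect cube, so E-series; the 4-jet and mu = 6 give E_6.

E6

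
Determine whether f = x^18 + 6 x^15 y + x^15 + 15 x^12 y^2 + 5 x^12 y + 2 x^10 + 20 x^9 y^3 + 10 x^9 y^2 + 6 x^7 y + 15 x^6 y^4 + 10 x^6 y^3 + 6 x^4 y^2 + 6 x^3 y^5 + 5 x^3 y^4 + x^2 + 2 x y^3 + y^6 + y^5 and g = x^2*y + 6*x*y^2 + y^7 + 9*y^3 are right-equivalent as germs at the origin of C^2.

No.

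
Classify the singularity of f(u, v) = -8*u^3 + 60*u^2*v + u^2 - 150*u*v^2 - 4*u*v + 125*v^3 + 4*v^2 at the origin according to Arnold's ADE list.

A_2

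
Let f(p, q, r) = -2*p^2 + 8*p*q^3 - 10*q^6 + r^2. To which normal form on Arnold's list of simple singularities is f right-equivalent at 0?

A_{5}

The Hessian of f at 0 is [[-4, 0, 0], [0, 0, 0], [0, 0, 2]] with rank 2, so corank 1. A Groebner basis of the Jacobian ideal J(f) in C{p,q,r} is {p*q^2, -p/2 + q^3, p^2, r}; counting standard monomials gives mu = 5. Corank 1: A-series; mu = 5 gives A_5.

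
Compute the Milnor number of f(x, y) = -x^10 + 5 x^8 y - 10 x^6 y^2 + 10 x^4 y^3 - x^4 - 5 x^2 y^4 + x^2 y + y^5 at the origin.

The Hessian of f at 0 is [[0, 0], [0, 0]] with rank 0, so corank 2. A Groebner basis of the Jacobian ideal J(f) in C{x,y} is {x^2/5 + y^4, x^3, x*y}; counting standard monomials gives mu = 6. Corank 2; j^3 = x^2*y has shape L^2 M (L != M), so D-series; mu = 6 gives D_6.

6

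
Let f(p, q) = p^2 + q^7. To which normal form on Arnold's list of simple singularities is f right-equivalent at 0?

A_6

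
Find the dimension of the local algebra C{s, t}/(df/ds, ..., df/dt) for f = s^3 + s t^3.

The Hessian of f at 0 has rank 0. Corank 2; j^3 = s^3 is a perfect cube, so E-series; the 4-jet and mu = 7 give E_7.

7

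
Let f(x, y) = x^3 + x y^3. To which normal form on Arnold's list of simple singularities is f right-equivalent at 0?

E_{7}

The Hessian of f at 0 has rank 0. Corank 2; j^3 = x^3 is a perfect cube, so E-series; the 4-jet and mu = 7 give E_7.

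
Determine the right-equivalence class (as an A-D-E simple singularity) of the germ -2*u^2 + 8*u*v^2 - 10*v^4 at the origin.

A_3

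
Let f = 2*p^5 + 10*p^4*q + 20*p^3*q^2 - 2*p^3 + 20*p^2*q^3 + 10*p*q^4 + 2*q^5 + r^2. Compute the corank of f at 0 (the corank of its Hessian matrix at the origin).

The Hessian at 0 is [[0, 0, 0], [0, 0, 0], [0, 0, 2]] of rank 1; hence corank 2.

2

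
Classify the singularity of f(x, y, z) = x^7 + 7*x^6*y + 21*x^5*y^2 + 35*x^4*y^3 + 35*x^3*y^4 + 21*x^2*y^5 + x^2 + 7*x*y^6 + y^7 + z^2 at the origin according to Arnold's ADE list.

The Hessian of f at 0 has rank 2. Corank 1: A-series; mu = 6 gives A_6.

A6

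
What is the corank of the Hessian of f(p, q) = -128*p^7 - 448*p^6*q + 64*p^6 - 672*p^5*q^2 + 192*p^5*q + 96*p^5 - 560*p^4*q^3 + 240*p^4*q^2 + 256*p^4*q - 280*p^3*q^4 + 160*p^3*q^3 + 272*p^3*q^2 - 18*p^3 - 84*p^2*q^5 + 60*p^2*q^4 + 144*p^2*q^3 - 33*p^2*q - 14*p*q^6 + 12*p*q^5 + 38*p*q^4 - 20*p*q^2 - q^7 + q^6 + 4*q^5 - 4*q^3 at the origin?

2

The Hessian at 0 is [[0, 0], [0, 0]] of rank 0; hence corank 2.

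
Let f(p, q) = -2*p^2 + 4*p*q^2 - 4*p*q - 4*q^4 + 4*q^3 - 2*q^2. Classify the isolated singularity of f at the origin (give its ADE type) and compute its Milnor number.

Type A_3, Milnor number mu = 3.

The Hessian of f at 0 is [[-4, -4], [-4, -4]] with rank 1, so corank 1. A Groebner basis of the Jacobian ideal J(f) in C{p,q} is {p^2 - p - q, p*q + p + q, -p + q^2 - q}; counting standard monomials gives mu = 3. Corank 1: A-series; mu = 3 gives A_3.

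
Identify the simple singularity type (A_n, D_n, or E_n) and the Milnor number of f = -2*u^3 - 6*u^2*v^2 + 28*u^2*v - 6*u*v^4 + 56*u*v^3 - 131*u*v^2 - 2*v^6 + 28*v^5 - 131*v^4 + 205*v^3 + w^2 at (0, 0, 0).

Type D4, Milnor number mu = 4.

The Hessian of f at 0 has rank 1. Corank 2; j^3 = -(u - 5*v)*(2*u^2 - 18*u*v + 41*v^2) splits into three distinct lines over C (the quadratic factor has nonzero discriminant), so D_4.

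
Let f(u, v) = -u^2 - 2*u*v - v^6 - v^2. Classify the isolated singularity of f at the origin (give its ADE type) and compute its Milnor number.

Type A_5, Milnor number mu = 5.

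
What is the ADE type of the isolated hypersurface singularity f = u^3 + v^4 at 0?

E6

The Hessian of f at 0 is [[0, 0], [0, 0]] with rank 0, so corank 2. A Groebner basis of the Jacobian ideal J(f) in C{u,v} is {v^3, u^2}; counting standard monomials gives mu = 6. Corank 2; j^3 = u^3 is a perfect cube, so E-series; the 4-jet and mu = 6 give E_6.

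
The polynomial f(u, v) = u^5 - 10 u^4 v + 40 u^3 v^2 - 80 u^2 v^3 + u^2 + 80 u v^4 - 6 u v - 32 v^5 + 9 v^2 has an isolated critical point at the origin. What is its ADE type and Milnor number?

Type A_{4}, Milnor number mu = 4.

The Hessian of f at 0 has rank 1. Corank 1: A-series; mu = 4 gives A_4.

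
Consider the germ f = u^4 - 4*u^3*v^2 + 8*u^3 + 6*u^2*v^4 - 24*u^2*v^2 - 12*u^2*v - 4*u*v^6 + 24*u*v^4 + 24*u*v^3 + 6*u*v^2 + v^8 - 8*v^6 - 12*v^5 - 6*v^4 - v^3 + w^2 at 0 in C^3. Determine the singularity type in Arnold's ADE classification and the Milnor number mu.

The Hessian of f at 0 has rank 1. Corank 2; j^3 = (2*u - v)^3 is a perfect cube, so E-series; the 4-jet and mu = 6 give E_6.

Type E6, Milnor number mu = 6.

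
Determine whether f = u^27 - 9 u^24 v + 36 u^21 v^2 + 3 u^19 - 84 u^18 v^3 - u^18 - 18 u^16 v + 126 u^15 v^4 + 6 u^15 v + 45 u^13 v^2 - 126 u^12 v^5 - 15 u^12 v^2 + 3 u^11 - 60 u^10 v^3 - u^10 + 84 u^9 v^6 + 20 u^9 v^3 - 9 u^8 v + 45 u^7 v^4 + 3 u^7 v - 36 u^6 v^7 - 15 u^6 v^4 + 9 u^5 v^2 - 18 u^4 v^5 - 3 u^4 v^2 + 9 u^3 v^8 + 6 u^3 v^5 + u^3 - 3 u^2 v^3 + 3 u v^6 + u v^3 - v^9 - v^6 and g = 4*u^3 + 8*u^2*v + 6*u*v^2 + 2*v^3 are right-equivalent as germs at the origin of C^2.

No.

The Hessian of f at 0 is [[0, 0], [0, 0]] with rank 0, so corank 2. A Groebner basis of the Jacobian ideal J(f) in C{u,v} is {u^3, u*v^2, 3*u^2 + v^3}; counting standard monomials gives mu = 7. Corank 2; j^3 = u^3 is a perfect cube, so E-series; the 4-jet and mu = 7 give E_7. The Hessian of g at 0 is [[0, 0], [0, 0]] with rank 0, so corank 2. A Groebner basis of the Jacobian ideal J(g) in C{u,v} is {v^3, u^2 - 3*v^2/2, u*v + 3*v^2/2}; counting standard monomials gives mu = 4. Corank 2; j^3 = 2*(u + v)*(2*u^2 + 2*u*v + v^2) splits into three distinct lines over C (the quadratic factor has nonzero discriminant), so D_4. f is E_7 but g is D_4, hence not right-equivalent.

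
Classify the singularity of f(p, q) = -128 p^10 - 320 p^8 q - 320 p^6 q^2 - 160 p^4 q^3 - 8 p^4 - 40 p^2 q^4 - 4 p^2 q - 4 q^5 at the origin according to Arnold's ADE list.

D6

The Hessian of f at 0 has rank 0. Corank 2; j^3 = -4*p^2*q has shape L^2 M (L != M), so D-series; mu = 6 gives D_6.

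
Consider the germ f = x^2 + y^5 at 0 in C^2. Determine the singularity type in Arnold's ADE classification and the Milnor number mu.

Type A_4, Milnor number mu = 4.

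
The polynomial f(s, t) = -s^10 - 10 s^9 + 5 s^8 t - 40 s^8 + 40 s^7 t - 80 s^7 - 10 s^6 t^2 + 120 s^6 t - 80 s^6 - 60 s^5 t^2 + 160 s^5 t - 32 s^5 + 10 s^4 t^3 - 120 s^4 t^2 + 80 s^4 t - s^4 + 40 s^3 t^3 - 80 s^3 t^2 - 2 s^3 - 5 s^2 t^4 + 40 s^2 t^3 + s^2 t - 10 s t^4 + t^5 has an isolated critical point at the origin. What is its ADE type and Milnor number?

Type D_6, Milnor number mu = 6.

The Hessian of f at 0 has rank 0. Corank 2; j^3 = -s^2*(2*s - t) has shape L^2 M (L != M), so D-series; mu = 6 gives D_6.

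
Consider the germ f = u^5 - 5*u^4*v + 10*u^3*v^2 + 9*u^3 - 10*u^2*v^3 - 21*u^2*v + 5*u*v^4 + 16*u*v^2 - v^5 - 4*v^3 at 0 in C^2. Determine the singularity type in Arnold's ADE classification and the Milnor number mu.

The Hessian of f at 0 is [[0, 0], [0, 0]] with rank 0, so corank 2. A Groebner basis of the Jacobian ideal J(f) in C{u,v} is {243*u*v/5 + v^4 - 162*v^2/5, u*v^2 - 2*v^3/3, u^2 - 5*u*v/3 + 2*v^2/3}; counting standard monomials gives mu = 6. Corank 2; j^3 = (u - v)*(3*u - 2*v)^2 has shape L^2 M (L != M), so D-series; mu = 6 gives D_6.

Type D_{6}, Milnor number mu = 6.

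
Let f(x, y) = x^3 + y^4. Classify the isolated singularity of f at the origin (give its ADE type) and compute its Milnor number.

The Hessian of f at 0 has rank 0. Corank 2; j^3 = x^3 is a perfect cube, so E-series; the 4-jet and mu = 6 give E_6.

Type E_6, Milnor number mu = 6.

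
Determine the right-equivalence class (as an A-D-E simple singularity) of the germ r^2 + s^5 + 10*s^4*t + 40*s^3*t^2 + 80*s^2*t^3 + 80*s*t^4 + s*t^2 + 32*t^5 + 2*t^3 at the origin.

D6

The Hessian of f at 0 has rank 1. Corank 2; j^3 = t^2*(s + 2*t) has shape L^2 M (L != M), so D-series; mu = 6 gives D_6.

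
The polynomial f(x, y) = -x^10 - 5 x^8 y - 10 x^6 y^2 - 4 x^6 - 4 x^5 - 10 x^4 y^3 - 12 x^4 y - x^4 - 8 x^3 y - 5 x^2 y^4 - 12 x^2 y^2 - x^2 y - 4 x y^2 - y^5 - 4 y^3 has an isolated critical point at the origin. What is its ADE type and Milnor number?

The Hessian of f at 0 has rank 0. Corank 2; j^3 = -y*(x + 2*y)^2 has shape L^2 M (L != M), so D-series; mu = 6 gives D_6.

Type D6, Milnor number mu = 6.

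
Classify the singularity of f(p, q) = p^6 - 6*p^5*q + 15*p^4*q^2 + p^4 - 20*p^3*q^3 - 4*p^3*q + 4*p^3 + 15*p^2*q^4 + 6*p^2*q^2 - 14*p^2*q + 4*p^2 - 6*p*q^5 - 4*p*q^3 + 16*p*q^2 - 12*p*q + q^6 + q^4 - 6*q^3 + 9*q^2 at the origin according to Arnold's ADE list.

A_5

The Hessian of f at 0 is [[8, -12], [-12, 18]] with rank 1, so corank 1. A Groebner basis of the Jacobian ideal J(f) in C{p,q} is {p*q^2 + 52*p*q + 80*p - 68*q^2 - 120*q, 40*p*q + 64*p + q^3 - 52*q^2 - 96*q, p^2 - 2*p*q + 2*p + q^2 - 3*q}; counting standard monomials gives mu = 5. Corank 1: A-series; mu = 5 gives A_5.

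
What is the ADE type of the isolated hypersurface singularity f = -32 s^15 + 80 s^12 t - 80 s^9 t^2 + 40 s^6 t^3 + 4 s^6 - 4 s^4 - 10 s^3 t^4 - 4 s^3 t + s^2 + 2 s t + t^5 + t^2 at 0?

A_{4}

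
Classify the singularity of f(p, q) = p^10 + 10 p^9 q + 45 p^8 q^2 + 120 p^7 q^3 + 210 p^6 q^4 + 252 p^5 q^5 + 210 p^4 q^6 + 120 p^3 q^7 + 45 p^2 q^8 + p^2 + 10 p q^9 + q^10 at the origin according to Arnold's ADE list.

The Hessian of f at 0 has rank 1. Corank 1: A-series; mu = 9 gives A_9.

A9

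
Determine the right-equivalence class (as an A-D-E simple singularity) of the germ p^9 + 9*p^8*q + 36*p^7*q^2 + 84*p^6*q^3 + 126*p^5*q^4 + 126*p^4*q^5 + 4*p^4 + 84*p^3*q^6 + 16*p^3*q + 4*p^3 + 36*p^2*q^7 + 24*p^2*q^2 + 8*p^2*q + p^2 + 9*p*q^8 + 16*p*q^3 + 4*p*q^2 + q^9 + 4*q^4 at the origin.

A_{8}

The Hessian of f at 0 has rank 1. Corank 1: A-series; mu = 8 gives A_8.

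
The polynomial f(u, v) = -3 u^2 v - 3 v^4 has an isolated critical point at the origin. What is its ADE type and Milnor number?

Type D_{5}, Milnor number mu = 5.

The Hessian of f at 0 has rank 0. Corank 2; j^3 = -3*u^2*v has shape L^2 M (L != M), so D-series; mu = 5 gives D_5.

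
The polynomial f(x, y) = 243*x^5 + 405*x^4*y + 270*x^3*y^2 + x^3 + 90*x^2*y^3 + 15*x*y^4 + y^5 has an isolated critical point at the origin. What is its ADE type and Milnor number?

Type E8, Milnor number mu = 8.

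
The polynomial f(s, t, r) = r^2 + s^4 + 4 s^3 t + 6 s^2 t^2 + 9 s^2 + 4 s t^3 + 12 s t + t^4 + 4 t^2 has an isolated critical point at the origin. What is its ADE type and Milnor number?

Type A3, Milnor number mu = 3.

The Hessian of f at 0 has rank 2. Corank 1: A-series; mu = 3 gives A_3.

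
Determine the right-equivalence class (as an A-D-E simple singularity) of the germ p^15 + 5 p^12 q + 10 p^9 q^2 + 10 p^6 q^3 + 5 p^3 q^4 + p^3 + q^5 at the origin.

E8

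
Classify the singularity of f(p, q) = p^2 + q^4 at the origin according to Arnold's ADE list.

A3

The Hessian of f at 0 has rank 1. Corank 1: A-series; mu = 3 gives A_3.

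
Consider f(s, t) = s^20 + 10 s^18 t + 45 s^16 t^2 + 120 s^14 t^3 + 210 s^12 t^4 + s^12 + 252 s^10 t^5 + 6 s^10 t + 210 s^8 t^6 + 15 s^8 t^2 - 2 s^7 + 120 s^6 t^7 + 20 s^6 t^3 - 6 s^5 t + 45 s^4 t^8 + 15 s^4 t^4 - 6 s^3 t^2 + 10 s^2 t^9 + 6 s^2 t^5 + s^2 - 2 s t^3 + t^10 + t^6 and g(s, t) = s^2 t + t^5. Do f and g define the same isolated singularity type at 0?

The Hessian of f at 0 is [[2, 0], [0, 0]] with rank 1, so corank 1. A Groebner basis of the Jacobian ideal J(f) in C{s,t} is {s^2*t^2 - s/3 + t^3/3, -s^2 + s*t^3, -s*t + t^4, s^3}; counting standard monomials gives mu = 9. Corank 1: A-series; mu = 9 gives A_9. The Hessian of g at 0 is [[0, 0], [0, 0]] with rank 0, so corank 2. A Groebner basis of the Jacobian ideal J(g) in C{s,t} is {s^2/5 + t^4, s^3, s*t}; counting standard monomials gives mu = 6. Corank 2; j^3 = s^2*t has shape L^2 M (L != M), so D-series; mu = 6 gives D_6. f is A_9 but g is D_6, hence not right-equivalent.

No.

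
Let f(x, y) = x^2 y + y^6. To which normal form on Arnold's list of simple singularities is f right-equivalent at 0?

D7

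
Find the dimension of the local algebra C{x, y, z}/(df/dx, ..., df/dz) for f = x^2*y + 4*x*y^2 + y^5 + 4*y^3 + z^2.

The Hessian of f at 0 has rank 1. Corank 2; j^3 = y*(x + 2*y)^2 has shape L^2 M (L != M), so D-series; mu = 6 gives D_6.

6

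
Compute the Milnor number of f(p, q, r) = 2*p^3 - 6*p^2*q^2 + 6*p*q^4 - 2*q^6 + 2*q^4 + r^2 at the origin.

The Hessian of f at 0 has rank 1. Corank 2; j^3 = 2*p^3 is a perfect cube, so E-series; the 4-jet and mu = 6 give E_6.

6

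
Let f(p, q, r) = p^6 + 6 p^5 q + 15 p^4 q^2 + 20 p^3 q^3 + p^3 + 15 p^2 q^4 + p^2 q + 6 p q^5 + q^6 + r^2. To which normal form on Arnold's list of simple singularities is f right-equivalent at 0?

The Hessian of f at 0 has rank 1. Corank 2; j^3 = p^2*(p + q) has shape L^2 M (L != M), so D-series; mu = 7 gives D_7.

D_{7}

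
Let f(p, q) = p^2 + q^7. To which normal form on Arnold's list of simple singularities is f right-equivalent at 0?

The Hessian of f at 0 is [[2, 0], [0, 0]] with rank 1, so corank 1. A Groebner basis of the Jacobian ideal J(f) in C{p,q} is {q^6, p}; counting standard monomials gives mu = 6. Corank 1: A-series; mu = 6 gives A_6.

A6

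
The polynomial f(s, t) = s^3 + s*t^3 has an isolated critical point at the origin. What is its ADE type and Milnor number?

Type E7, Milnor number mu = 7.

The Hessian of f at 0 has rank 0. Corank 2; j^3 = s^3 is a perfect cube, so E-series; the 4-jet and mu = 7 give E_7.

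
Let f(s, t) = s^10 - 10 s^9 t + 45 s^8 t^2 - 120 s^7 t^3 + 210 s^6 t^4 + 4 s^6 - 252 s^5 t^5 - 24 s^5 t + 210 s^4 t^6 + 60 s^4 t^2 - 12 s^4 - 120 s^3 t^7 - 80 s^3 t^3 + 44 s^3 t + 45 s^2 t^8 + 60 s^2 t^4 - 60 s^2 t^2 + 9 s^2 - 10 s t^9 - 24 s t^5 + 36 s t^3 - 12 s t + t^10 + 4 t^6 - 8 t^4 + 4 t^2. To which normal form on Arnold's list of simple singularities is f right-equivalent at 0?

A_9

The Hessian of f at 0 is [[18, -12], [-12, 8]] with rank 1, so corank 1. A Groebner basis of the Jacobian ideal J(f) in C{s,t} is {162*s*t^2 - 2187*s/4 + t^5 - 243*t^3/2 + 729*t/2, -81*s^2/4 + s*t^3 + 81*s*t/4 - 5*t^4/6 - 9*t^2/2, s^3 - 2*s*t^2 + 3*s + 10*t^3/9 - 2*t, s^2*t - 5*s*t^2/3 + 3*s/2 + 19*t^3/27 - t}; counting standard monomials gives mu = 9. Corank 1: A-series; mu = 9 gives A_9.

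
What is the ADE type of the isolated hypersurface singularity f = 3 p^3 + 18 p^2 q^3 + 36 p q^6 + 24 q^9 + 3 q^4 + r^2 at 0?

The Hessian of f at 0 has rank 1. Corank 2; j^3 = 3*p^3 is a perfect cube, so E-series; the 4-jet and mu = 6 give E_6.

E6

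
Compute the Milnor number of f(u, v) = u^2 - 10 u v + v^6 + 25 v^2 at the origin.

The Hessian of f at 0 has rank 1. Corank 1: A-series; mu = 5 gives A_5.

5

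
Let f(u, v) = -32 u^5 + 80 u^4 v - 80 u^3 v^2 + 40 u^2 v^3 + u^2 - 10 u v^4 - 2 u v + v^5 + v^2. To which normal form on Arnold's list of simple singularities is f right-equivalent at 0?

The Hessian of f at 0 has rank 1. Corank 1: A-series; mu = 4 gives A_4.

A_{4}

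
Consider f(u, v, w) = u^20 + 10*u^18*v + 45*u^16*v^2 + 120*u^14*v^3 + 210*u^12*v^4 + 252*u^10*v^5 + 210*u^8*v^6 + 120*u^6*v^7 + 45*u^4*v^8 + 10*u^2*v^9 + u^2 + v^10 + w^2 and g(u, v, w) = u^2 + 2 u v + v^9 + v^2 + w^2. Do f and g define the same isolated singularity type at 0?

No.

The Hessian of f at 0 is [[2, 0, 0], [0, 0, 0], [0, 0, 2]] with rank 2, so corank 1. A Groebner basis of the Jacobian ideal J(f) in C{u,v,w} is {v^9, u, w}; counting standard monomials gives mu = 9. Corank 1: A-series; mu = 9 gives A_9. The Hessian of g at 0 is [[2, 2, 0], [2, 2, 0], [0, 0, 2]] with rank 2, so corank 1. A Groebner basis of the Jacobian ideal J(g) in C{u,v,w} is {v^8, u + v, w}; counting standard monomials gives mu = 8. Corank 1: A-series; mu = 8 gives A_8. f is A_9 but g is A_8, hence not right-equivalent.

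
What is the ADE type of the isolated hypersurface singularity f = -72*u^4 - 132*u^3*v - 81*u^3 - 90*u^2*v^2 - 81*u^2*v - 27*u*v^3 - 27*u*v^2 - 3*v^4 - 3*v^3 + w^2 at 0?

E7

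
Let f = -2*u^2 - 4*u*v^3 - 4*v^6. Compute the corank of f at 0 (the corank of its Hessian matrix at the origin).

1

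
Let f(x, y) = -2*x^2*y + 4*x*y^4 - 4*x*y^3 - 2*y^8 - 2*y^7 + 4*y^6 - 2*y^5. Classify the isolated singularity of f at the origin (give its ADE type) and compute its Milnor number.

Type D_{9}, Milnor number mu = 9.

The Hessian of f at 0 has rank 0. Corank 2; j^3 = -2*x^2*y has shape L^2 M (L != M), so D-series; mu = 9 gives D_9.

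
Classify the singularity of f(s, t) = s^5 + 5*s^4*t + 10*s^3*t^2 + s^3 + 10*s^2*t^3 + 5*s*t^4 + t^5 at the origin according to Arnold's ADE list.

The Hessian of f at 0 is [[0, 0], [0, 0]] with rank 0, so corank 2. A Groebner basis of the Jacobian ideal J(f) in C{s,t} is {t^5, s*t^3 + t^4/4, s^2}; counting standard monomials gives mu = 8. Corank 2; j^3 = s^3 is a perfect cube, so E-series; the 5-jet and mu = 8 give E_8.

E8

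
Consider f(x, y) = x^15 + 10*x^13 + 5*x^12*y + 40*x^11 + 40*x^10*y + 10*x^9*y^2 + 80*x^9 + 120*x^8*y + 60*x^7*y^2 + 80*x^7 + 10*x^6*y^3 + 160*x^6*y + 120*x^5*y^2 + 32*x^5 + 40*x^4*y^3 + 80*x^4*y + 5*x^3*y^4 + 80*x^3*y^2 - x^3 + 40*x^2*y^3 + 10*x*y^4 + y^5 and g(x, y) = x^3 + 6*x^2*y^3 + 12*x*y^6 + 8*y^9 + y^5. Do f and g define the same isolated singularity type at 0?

The Hessian of f at 0 has rank 0. Corank 2; j^3 = -x^3 is a perfect cube, so E-series; the 5-jet and mu = 8 give E_8. The Hessian of g at 0 has rank 0. Corank 2; j^3 = x^3 is a perfect cube, so E-series; the 5-jet and mu = 8 give E_8. Both have type E_8, hence right-equivalent.

Yes.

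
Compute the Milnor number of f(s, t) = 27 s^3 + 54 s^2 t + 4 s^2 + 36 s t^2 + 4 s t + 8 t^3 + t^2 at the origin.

2

The Hessian of f at 0 has rank 1. Corank 1: A-series; mu = 2 gives A_2.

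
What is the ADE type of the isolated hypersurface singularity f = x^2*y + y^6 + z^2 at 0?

D_{7}

The Hessian of f at 0 has rank 1. Corank 2; j^3 = x^2*y has shape L^2 M (L != M), so D-series; mu = 7 gives D_7.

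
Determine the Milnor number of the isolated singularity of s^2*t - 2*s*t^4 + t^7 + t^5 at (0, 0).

6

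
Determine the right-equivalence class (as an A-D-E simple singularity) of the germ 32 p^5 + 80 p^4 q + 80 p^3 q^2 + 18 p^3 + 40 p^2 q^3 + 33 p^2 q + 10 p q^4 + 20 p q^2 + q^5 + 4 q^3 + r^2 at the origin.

The Hessian of f at 0 has rank 1. Corank 2; j^3 = (2*p + q)*(3*p + 2*q)^2 has shape L^2 M (L != M), so D-series; mu = 6 gives D_6.

D_6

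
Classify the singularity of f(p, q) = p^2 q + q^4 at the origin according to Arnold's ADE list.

D_{5}

The Hessian of f at 0 has rank 0. Corank 2; j^3 = p^2*q has shape L^2 M (L != M), so D-series; mu = 5 gives D_5.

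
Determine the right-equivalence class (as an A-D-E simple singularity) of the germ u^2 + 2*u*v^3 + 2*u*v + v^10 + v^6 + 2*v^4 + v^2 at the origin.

The Hessian of f at 0 has rank 1. Corank 1: A-series; mu = 9 gives A_9.

A_{9}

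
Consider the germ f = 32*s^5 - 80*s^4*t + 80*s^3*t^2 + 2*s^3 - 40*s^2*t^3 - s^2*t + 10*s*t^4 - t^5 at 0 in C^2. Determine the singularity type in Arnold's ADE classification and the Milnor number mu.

The Hessian of f at 0 has rank 0. Corank 2; j^3 = s^2*(2*s - t) has shape L^2 M (L != M), so D-series; mu = 6 gives D_6.

Type D6, Milnor number mu = 6.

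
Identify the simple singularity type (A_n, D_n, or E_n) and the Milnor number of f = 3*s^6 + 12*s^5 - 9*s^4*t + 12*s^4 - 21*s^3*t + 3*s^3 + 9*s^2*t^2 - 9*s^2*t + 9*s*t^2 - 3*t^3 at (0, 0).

Type E_7, Milnor number mu = 7.

The Hessian of f at 0 has rank 0. Corank 2; j^3 = 3*(s - t)^3 is a perfect cube, so E-series; the 4-jet and mu = 7 give E_7.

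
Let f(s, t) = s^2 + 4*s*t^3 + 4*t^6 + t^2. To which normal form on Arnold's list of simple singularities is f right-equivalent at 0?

The Hessian of f at 0 has rank 2. Corank 0: nondegenerate Morse point, so A_1.

A_{1}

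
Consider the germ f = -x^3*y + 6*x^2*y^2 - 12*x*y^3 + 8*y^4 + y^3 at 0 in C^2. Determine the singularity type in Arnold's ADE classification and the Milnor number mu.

Type E7, Milnor number mu = 7.

The Hessian of f at 0 has rank 0. Corank 2; j^3 = y^3 is a perfect cube, so E-series; the 4-jet and mu = 7 give E_7.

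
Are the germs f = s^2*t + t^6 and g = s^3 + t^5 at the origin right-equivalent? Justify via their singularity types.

No.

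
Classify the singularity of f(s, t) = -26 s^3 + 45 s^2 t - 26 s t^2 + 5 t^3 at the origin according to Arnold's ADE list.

The Hessian of f at 0 has rank 0. Corank 2; j^3 = -(2*s - t)*(13*s^2 - 16*s*t + 5*t^2) splits into three distinct lines over C (the quadratic factor has nonzero discriminant), so D_4.

D_{4}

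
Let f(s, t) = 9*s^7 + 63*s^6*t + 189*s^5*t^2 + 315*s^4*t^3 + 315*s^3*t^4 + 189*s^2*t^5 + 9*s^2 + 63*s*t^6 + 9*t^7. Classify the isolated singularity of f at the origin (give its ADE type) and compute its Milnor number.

Type A6, Milnor number mu = 6.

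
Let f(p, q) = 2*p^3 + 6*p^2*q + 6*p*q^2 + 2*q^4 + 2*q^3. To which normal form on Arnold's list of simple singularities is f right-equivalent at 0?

E_{6}

The Hessian of f at 0 has rank 0. Corank 2; j^3 = 2*(p + q)^3 is a perfect cube, so E-series; the 4-jet and mu = 6 give E_6.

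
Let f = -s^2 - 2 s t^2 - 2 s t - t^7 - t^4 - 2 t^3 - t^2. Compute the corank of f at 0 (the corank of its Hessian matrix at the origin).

1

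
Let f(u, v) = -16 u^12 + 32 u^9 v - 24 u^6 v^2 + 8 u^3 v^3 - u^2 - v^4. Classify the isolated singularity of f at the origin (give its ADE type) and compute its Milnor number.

The Hessian of f at 0 is [[-2, 0], [0, 0]] with rank 1, so corank 1. A Groebner basis of the Jacobian ideal J(f) in C{u,v} is {v^3, u}; counting standard monomials gives mu = 3. Corank 1: A-series; mu = 3 gives A_3.

Type A_3, Milnor number mu = 3.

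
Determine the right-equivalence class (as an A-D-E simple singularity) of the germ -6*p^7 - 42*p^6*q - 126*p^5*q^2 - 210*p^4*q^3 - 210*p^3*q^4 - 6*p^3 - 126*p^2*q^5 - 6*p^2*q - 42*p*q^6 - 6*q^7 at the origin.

D8

The Hessian of f at 0 has rank 0. Corank 2; j^3 = -6*p^2*(p + q) has shape L^2 M (L != M), so D-series; mu = 8 gives D_8.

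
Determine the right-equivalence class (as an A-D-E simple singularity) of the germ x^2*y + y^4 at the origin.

D_5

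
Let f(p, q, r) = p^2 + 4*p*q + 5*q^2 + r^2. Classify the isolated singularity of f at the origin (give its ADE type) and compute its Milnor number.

The Hessian of f at 0 is [[2, 4, 0], [4, 10, 0], [0, 0, 2]] with rank 3, so corank 0. A Groebner basis of the Jacobian ideal J(f) in C{p,q,r} is {p, q, r}; counting standard monomials gives mu = 1. Corank 0: nondegenerate Morse point, so A_1.

Type A_1, Milnor number mu = 1.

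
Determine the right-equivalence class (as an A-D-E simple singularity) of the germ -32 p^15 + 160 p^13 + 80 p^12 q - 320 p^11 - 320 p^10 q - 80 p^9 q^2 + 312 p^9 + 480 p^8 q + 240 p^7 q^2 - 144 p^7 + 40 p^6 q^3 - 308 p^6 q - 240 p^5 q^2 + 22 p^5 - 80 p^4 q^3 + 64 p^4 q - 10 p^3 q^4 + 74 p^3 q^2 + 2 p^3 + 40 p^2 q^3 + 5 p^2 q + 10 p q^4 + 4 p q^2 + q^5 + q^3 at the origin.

D_6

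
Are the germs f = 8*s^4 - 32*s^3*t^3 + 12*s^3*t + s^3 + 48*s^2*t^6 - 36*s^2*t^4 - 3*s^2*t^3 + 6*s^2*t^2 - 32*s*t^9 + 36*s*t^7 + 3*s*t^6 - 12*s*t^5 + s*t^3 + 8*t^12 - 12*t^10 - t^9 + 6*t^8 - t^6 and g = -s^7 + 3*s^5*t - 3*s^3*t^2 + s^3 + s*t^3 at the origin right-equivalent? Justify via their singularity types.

Yes.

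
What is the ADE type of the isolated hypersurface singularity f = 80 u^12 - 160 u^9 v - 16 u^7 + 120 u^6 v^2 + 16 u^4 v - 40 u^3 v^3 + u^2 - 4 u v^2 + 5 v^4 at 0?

A_3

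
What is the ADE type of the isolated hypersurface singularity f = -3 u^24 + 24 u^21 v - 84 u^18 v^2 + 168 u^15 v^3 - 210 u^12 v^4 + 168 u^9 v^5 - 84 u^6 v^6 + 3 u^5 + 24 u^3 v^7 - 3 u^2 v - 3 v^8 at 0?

D9

The Hessian of f at 0 is [[0, 0], [0, 0]] with rank 0, so corank 2. A Groebner basis of the Jacobian ideal J(f) in C{u,v} is {u^2/8 + v^7, u^3, u*v}; counting standard monomials gives mu = 9. Corank 2; j^3 = -3*u^2*v has shape L^2 M (L != M), so D-series; mu = 9 gives D_9.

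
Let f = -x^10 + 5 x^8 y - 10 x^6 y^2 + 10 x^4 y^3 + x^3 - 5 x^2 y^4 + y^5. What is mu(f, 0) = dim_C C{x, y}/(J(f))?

The Hessian of f at 0 is [[0, 0], [0, 0]] with rank 0, so corank 2. A Groebner basis of the Jacobian ideal J(f) in C{x,y} is {y^4, x^2}; counting standard monomials gives mu = 8. Corank 2; j^3 = x^3 is a perfect cube, so E-series; the 5-jet and mu = 8 give E_8.

8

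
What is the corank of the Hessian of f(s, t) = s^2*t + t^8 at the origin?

2

Hessian at 0 has rank 0.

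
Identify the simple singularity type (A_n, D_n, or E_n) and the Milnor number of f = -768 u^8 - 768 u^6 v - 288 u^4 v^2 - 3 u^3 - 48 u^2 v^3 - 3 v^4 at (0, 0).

Type E6, Milnor number mu = 6.

The Hessian of f at 0 has rank 0. Corank 2; j^3 = -3*u^3 is a perfect cube, so E-series; the 4-jet and mu = 6 give E_6.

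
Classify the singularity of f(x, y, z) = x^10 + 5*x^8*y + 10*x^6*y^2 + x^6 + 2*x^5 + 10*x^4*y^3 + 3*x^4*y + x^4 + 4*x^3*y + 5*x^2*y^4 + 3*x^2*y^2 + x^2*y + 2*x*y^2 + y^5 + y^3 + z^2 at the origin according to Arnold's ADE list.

The Hessian of f at 0 has rank 1. Corank 2; j^3 = y*(x + y)^2 has shape L^2 M (L != M), so D-series; mu = 6 gives D_6.

D_6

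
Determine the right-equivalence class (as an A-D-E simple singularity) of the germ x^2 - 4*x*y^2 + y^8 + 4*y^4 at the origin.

A7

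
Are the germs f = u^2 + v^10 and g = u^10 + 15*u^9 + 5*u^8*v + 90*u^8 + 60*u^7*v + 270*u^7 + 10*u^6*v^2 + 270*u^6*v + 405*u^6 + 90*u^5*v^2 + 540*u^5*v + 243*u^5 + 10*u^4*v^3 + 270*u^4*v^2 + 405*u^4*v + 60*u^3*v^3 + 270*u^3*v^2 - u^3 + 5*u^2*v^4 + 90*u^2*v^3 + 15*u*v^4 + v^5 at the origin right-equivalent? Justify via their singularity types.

No.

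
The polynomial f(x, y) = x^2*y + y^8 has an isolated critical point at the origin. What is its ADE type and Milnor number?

The Hessian of f at 0 is [[0, 0], [0, 0]] with rank 0, so corank 2. A Groebner basis of the Jacobian ideal J(f) in C{x,y} is {x^2/8 + y^7, x^3, x*y}; counting standard monomials gives mu = 9. Corank 2; j^3 = x^2*y has shape L^2 M (L != M), so D-series; mu = 9 gives D_9.

Type D_{9}, Milnor number mu = 9.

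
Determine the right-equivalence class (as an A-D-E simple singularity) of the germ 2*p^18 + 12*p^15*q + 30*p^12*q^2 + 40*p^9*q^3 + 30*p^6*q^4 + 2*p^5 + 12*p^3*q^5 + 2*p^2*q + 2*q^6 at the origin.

The Hessian of f at 0 has rank 0. Corank 2; j^3 = 2*p^2*q has shape L^2 M (L != M), so D-series; mu = 7 gives D_7.

D7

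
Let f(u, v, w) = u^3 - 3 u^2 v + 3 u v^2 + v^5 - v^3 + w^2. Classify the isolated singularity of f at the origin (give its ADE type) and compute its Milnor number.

Type E_8, Milnor number mu = 8.

The Hessian of f at 0 has rank 1. Corank 2; j^3 = (u - v)^3 is a perfect cube, so E-series; the 5-jet and mu = 8 give E_8.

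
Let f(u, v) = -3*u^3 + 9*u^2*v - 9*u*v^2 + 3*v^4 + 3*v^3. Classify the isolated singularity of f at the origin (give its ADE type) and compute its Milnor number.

The Hessian of f at 0 has rank 0. Corank 2; j^3 = -3*(u - v)^3 is a perfect cube, so E-series; the 4-jet and mu = 6 give E_6.

Type E6, Milnor number mu = 6.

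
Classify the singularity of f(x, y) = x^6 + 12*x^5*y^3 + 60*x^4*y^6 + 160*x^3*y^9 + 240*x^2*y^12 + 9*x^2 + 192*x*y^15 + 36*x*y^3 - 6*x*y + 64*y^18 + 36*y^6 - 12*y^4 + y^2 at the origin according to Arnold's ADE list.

A5

The Hessian of f at 0 has rank 1. Corank 1: A-series; mu = 5 gives A_5.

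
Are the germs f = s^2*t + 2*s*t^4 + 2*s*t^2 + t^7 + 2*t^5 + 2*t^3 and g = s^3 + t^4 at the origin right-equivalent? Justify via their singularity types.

No.

The Hessian of f at 0 is [[0, 0], [0, 0]] with rank 0, so corank 2. A Groebner basis of the Jacobian ideal J(f) in C{s,t} is {t^3, s^2 + 2*t^2, s*t + t^2}; counting standard monomials gives mu = 4. Corank 2; j^3 = t*(s^2 + 2*s*t + 2*t^2) splits into three distinct lines over C (the quadratic factor has nonzero discriminant), so D_4. The Hessian of g at 0 is [[0, 0], [0, 0]] with rank 0, so corank 2. A Groebner basis of the Jacobian ideal J(g) in C{s,t} is {t^3, s^2}; counting standard monomials gives mu = 6. Corank 2; j^3 = s^3 is a perfect cube, so E-series; the 4-jet and mu = 6 give E_6. f is D_4 but g is E_6, hence not right-equivalent.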